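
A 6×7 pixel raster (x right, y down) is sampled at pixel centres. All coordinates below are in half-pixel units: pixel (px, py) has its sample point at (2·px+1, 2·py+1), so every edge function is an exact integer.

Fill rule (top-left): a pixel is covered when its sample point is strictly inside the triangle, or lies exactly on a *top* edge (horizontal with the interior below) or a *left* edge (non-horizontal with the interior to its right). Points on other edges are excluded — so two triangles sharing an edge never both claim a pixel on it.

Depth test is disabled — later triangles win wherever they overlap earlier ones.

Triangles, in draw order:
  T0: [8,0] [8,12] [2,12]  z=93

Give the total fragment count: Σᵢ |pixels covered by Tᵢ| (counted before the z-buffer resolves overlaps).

T0:
  2·area = 72
  edge (8, 0)→(8, 12): d=(0,12) right/bottom  bias=-1
  edge (8, 12)→(2, 12): d=(-6,0) right/bottom  bias=-1
  edge (2, 12)→(8, 0): d=(6,-12) top-left  bias=+0
    (3,1)@(7, 3): e=[12,54,6] → #
    (4,1)@(9, 3): e=[-12,54,30] → ·
    (3,2)@(7, 5): e=[12,42,18] → #
    (4,2)@(9, 5): e=[-12,42,42] → ·
    (2,3)@(5, 7): e=[36,30,6] → #
    (4,3)@(9, 7): e=[-12,30,54] → ·
    (2,4)@(5, 9): e=[36,18,18] → #
    (4,4)@(9, 9): e=[-12,18,66] → ·
    (1,5)@(3, 11): e=[60,6,6] → #
    (4,5)@(9, 11): e=[-12,6,78] → ·
    (1,6)@(3, 13): e=[60,-6,18] → ·
    (2,6)@(5, 13): e=[36,-6,42] → ·
  covered (9 px):
    · · · · · ·
    · · · # · ·
    · · · # · ·
    · · # # · ·
    · · # # · ·
    · # # # · ·
    · · · · · ·

Final: 9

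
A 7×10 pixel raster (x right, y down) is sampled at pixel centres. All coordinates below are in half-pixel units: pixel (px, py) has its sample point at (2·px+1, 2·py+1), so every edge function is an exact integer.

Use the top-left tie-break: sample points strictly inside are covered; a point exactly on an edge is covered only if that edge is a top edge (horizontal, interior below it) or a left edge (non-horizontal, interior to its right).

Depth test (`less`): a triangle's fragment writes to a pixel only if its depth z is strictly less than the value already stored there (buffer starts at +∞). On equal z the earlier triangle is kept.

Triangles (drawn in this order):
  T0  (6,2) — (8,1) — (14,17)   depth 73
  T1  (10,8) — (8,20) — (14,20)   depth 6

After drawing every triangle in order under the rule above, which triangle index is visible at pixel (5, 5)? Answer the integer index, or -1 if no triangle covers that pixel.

T0:
  2·area = 38
  edge (6, 2)→(8, 1): d=(2,-1) top-left  bias=+0
  edge (8, 1)→(14, 17): d=(6,16) right/bottom  bias=-1
  edge (14, 17)→(6, 2): d=(-8,-15) top-left  bias=+0
    (3,1)@(7, 3): e=[3,28,7] → █
    (4,1)@(9, 3): e=[5,-4,37] → ·
    (3,2)@(7, 5): e=[7,40,-9] → ·
    (4,2)@(9, 5): e=[9,8,21] → █
    (5,2)@(11, 5): e=[11,-24,51] → ·
    (4,3)@(9, 7): e=[13,20,5] → █
    (5,3)@(11, 7): e=[15,-12,35] → ·
    (4,4)@(9, 9): e=[17,32,-11] → ·
    (5,4)@(11, 9): e=[19,0,19] → ·  [on edge]
    (5,5)@(11, 11): e=[23,12,3] → █
    (6,5)@(13, 11): e=[25,-20,33] → ·
    (5,6)@(11, 13): e=[27,24,-13] → ·
  covered (5 px):
    · · · · · · ·
    · · · █ · · ·
    · · · · █ · ·
    · · · · █ · ·
    · · · · · · ·
    · · · · · █ ·
    · · · · · · ·
    · · · · · · █
    · · · · · · ·
    · · · · · · ·
T1:
  2·area = 72  (B↔C swapped to make it positive)
  edge (10, 8)→(14, 20): d=(4,12) right/bottom  bias=-1
  edge (14, 20)→(8, 20): d=(-6,0) right/bottom  bias=-1
  edge (8, 20)→(10, 8): d=(2,-12) top-left  bias=+0
    (4,2)@(9, 5): e=[0,90,-18] → ·  [on edge]
    (5,5)@(11, 11): e=[0,54,18] → ·  [on edge]
    (5,6)@(11, 13): e=[8,42,22] → █
    (6,6)@(13, 13): e=[-16,42,46] → ·
    (4,7)@(9, 15): e=[40,30,2] → █
    (6,7)@(13, 15): e=[-8,30,50] → ·
    (4,8)@(9, 17): e=[48,18,6] → █
    (6,8)@(13, 17): e=[0,18,54] → ·  [on edge]
    (4,9)@(9, 19): e=[56,6,10] → █
    (6,9)@(13, 19): e=[8,6,58] → █
  covered (8 px):
    · · · · · · ·
    · · · · · · ·
    · · · · · · ·
    · · · · · · ·
    · · · · · · ·
    · · · · · · ·
    · · · · · █ ·
    · · · · █ █ ·
    · · · · █ █ ·
    · · · · █ █ █

Z-buffer (winner per pixel, '.' = empty):
  . . . . . . .
  . . . 0 . . .
  . . . . 0 . .
  . . . . 0 . .
  . . . . . . .
  . . . . . 0 .
  . . . . . 1 .
  . . . . 1 1 0
  . . . . 1 1 .
  . . . . 1 1 1

Final: 0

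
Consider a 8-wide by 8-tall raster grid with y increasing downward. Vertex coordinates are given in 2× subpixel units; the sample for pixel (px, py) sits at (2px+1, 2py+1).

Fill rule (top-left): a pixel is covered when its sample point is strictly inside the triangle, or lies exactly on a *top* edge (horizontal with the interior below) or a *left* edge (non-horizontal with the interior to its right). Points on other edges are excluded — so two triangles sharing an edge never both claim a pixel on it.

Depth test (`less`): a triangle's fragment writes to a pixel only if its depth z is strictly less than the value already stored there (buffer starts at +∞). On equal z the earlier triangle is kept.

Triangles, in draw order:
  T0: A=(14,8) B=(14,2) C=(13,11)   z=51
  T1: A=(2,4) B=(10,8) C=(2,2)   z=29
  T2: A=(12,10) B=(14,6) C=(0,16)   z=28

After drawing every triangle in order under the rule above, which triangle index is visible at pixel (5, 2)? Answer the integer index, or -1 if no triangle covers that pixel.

T0:
  2·area = 6  (B↔C swapped to make it positive)
  edge (14, 8)→(13, 11): d=(-1,3) right/bottom  bias=-1
  edge (13, 11)→(14, 2): d=(1,-9) top-left  bias=+0
  edge (14, 2)→(14, 8): d=(0,6) right/bottom  bias=-1
    (7,2)@(15, 5): e=[0,12,-6] → .  [on edge]
    (6,5)@(13, 11): e=[0,0,6] → .  [on edge]
  covered (0 px):
    . . . . . . . .
    . . . . . . . .
    . . . . . . . .
    . . . . . . . .
    . . . . . . . .
    . . . . . . . .
    . . . . . . . .
    . . . . . . . .
T1:
  2·area = 16  (B↔C swapped to make it positive)
  edge (2, 4)→(2, 2): d=(0,-2) top-left  bias=+0
  edge (2, 2)→(10, 8): d=(8,6) right/bottom  bias=-1
  edge (10, 8)→(2, 4): d=(-8,-4) top-left  bias=+0
    (1,1)@(3, 3): e=[2,2,12] → X
    (2,1)@(5, 3): e=[6,-10,20] → .
    (1,2)@(3, 5): e=[2,18,-4] → .
    (2,2)@(5, 5): e=[6,6,4] → X
    (3,2)@(7, 5): e=[10,-6,12] → .
    (2,3)@(5, 7): e=[6,22,-12] → .
  covered (2 px):
    . . . . . . . .
    . X . . . . . .
    . . X . . . . .
    . . . . . . . .
    . . . . . . . .
    . . . . . . . .
    . . . . . . . .
    . . . . . . . .
T2:
  2·area = 36  (B↔C swapped to make it positive)
  edge (12, 10)→(0, 16): d=(-12,6) right/bottom  bias=-1
  edge (0, 16)→(14, 6): d=(14,-10) top-left  bias=+0
  edge (14, 6)→(12, 10): d=(-2,4) right/bottom  bias=-1
    (6,3)@(13, 7): e=[30,4,2] → X
    (7,3)@(15, 7): e=[18,24,-6] → .
    (5,4)@(11, 9): e=[18,12,6] → X
    (6,4)@(13, 9): e=[6,32,-2] → .
    (3,5)@(7, 11): e=[18,0,18] → X  [on edge]
    (4,5)@(9, 11): e=[6,20,10] → X
    (5,5)@(11, 11): e=[-6,40,2] → .
    (2,6)@(5, 13): e=[6,8,22] → X
    (3,6)@(7, 13): e=[-6,28,14] → .
    (4,6)@(9, 13): e=[-18,48,6] → .
    (2,7)@(5, 15): e=[-18,36,18] → .
  covered (5 px):
    . . . . . . . .
    . . . . . . . .
    . . . . . . . .
    . . . . . . X .
    . . . . . X . .
    . . . X X . . .
    . . X . . . . .
    . . . . . . . .

Z-buffer (winner per pixel, '.' = empty):
  . . . . . . . .
  . 1 . . . . . .
  . . 1 . . . . .
  . . . . . . 2 .
  . . . . . 2 . .
  . . . 2 2 . . .
  . . 2 . . . . .
  . . . . . . . .

Answer: -1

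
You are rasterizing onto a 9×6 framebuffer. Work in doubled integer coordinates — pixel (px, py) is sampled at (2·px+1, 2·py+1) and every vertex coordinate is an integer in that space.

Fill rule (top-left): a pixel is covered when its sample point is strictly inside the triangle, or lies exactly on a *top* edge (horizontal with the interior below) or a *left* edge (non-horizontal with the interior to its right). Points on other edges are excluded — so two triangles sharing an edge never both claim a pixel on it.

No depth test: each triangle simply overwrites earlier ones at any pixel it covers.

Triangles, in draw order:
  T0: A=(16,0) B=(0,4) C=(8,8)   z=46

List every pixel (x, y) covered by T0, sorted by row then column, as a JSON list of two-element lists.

T0:
  2·area = 96  (B↔C swapped to make it positive)
  edge (16, 0)→(8, 8): d=(-8,8) right/bottom  bias=-1
  edge (8, 8)→(0, 4): d=(-8,-4) top-left  bias=+0
  edge (0, 4)→(16, 0): d=(16,-4) top-left  bias=+0
    (6,0)@(13, 1): e=[16,76,4] → █
    (7,0)@(15, 1): e=[0,84,12] → ·  [on edge]
    (2,1)@(5, 3): e=[64,28,4] → █
    (3,1)@(7, 3): e=[48,36,12] → █
    (4,1)@(9, 3): e=[32,44,20] → █
    (5,1)@(11, 3): e=[16,52,28] → █
    (6,1)@(13, 3): e=[0,60,36] → ·  [on edge]
    (1,2)@(3, 5): e=[64,4,28] → █
    (5,2)@(11, 5): e=[0,36,60] → ·  [on edge]
    (1,3)@(3, 7): e=[48,-12,60] → ·
    (2,3)@(5, 7): e=[32,-4,68] → ·
    (3,3)@(7, 7): e=[16,4,76] → █
    (4,3)@(9, 7): e=[0,12,84] → ·  [on edge]
    (3,4)@(7, 9): e=[0,-12,108] → ·  [on edge]
    (2,5)@(5, 11): e=[0,-36,132] → ·  [on edge]
  covered (10 px):
    · · · · · · █ · ·
    · · █ █ █ █ · · ·
    · █ █ █ █ · · · ·
    · · · █ · · · · ·
    · · · · · · · · ·
    · · · · · · · · ·

Final: [[6,0],[2,1],[3,1],[4,1],[5,1],[1,2],[2,2],[3,2],[4,2],[3,3]]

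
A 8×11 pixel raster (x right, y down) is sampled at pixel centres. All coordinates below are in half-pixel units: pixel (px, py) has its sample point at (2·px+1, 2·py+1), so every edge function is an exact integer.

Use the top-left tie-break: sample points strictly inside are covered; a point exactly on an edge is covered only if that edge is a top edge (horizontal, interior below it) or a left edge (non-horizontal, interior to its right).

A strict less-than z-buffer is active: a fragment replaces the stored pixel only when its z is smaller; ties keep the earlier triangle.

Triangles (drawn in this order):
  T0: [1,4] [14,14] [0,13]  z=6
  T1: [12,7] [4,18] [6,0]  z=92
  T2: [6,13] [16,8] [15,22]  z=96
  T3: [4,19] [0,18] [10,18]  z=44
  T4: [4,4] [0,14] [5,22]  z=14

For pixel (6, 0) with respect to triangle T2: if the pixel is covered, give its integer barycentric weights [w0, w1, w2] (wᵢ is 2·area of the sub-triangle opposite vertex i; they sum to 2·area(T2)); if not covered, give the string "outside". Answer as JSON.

T0:
  2·area = 127
  edge (1, 4)→(14, 14): d=(13,10) right/bottom  bias=-1
  edge (14, 14)→(0, 13): d=(-14,-1) top-left  bias=+0
  edge (0, 13)→(1, 4): d=(1,-9) top-left  bias=+0
    (0,2)@(1, 5): e=[13,113,1] → #
    (1,2)@(3, 5): e=[-7,115,19] → ·
    (0,3)@(1, 7): e=[39,85,3] → #
    (1,3)@(3, 7): e=[19,87,21] → #
    (2,3)@(5, 7): e=[-1,89,39] → ·
    (0,4)@(1, 9): e=[65,57,5] → #
    (2,4)@(5, 9): e=[25,61,41] → #
    (3,4)@(7, 9): e=[5,63,59] → #
    (4,4)@(9, 9): e=[-15,65,77] → ·
    (0,5)@(1, 11): e=[91,29,7] → #
    (4,5)@(9, 11): e=[11,37,79] → #
    (5,5)@(11, 11): e=[-9,39,97] → ·
  covered (18 px):
    · · · · · · · ·
    · · · · · · · ·
    # · · · · · · ·
    # # · · · · · ·
    # # # # · · · ·
    # # # # # · · ·
    # # # # # # · ·
    · · · · · · · ·
    · · · · · · · ·
    · · · · · · · ·
    · · · · · · · ·
T1:
  2·area = 122
  edge (12, 7)→(4, 18): d=(-8,11) right/bottom  bias=-1
  edge (4, 18)→(6, 0): d=(2,-18) top-left  bias=+0
  edge (6, 0)→(12, 7): d=(6,7) right/bottom  bias=-1
    (3,1)@(7, 3): e=[87,24,11] → #
    (4,1)@(9, 3): e=[65,60,-3] → ·
    (3,2)@(7, 5): e=[71,28,23] → #
    (4,2)@(9, 5): e=[49,64,9] → #
    (5,2)@(11, 5): e=[27,100,-5] → ·
    (3,3)@(7, 7): e=[55,32,35] → #
    (5,3)@(11, 7): e=[11,104,7] → #
    (6,3)@(13, 7): e=[-11,140,-7] → ·
    (2,4)@(5, 9): e=[61,0,61] → #  [on edge]
    (5,4)@(11, 9): e=[-5,108,19] → ·
    (2,5)@(5, 11): e=[45,4,73] → #
    (5,5)@(11, 11): e=[-21,112,31] → ·
  covered (15 px):
    · · · · · · · ·
    · · · # · · · ·
    · · · # # · · ·
    · · · # # # · ·
    · · # # # · · ·
    · · # # # · · ·
    · · # # · · · ·
    · · # · · · · ·
    · · · · · · · ·
    · · · · · · · ·
    · · · · · · · ·
T2:
  2·area = 135
  edge (6, 13)→(16, 8): d=(10,-5) top-left  bias=+0
  edge (16, 8)→(15, 22): d=(-1,14) right/bottom  bias=-1
  edge (15, 22)→(6, 13): d=(-9,-9) top-left  bias=+0
    (7,4)@(15, 9): e=[5,13,117] → #
    (5,5)@(11, 11): e=[5,67,63] → #
    (6,5)@(13, 11): e=[15,39,81] → #
    (3,6)@(7, 13): e=[5,121,9] → #
    (4,6)@(9, 13): e=[15,93,27] → #
    (3,7)@(7, 15): e=[25,119,-9] → ·
    (4,7)@(9, 15): e=[35,91,9] → #
    (4,8)@(9, 17): e=[55,89,-9] → ·
    (5,8)@(11, 17): e=[65,61,9] → #
    (5,9)@(11, 19): e=[85,59,-9] → ·
    (6,9)@(13, 19): e=[95,31,9] → #
    (6,10)@(13, 21): e=[115,29,-9] → ·
  covered (19 px):
    · · · · · · · ·
    · · · · · · · ·
    · · · · · · · ·
    · · · · · · · ·
    · · · · · · · #
    · · · · · # # #
    · · · # # # # #
    · · · · # # # #
    · · · · · # # #
    · · · · · · # #
    · · · · · · · #
T3:
  2·area = 10
  edge (4, 19)→(0, 18): d=(-4,-1) top-left  bias=+0
  edge (0, 18)→(10, 18): d=(10,0) top-left  bias=+0
  edge (10, 18)→(4, 19): d=(-6,1) right/bottom  bias=-1
  covered (0 px):
    · · · · · · · ·
    · · · · · · · ·
    · · · · · · · ·
    · · · · · · · ·
    · · · · · · · ·
    · · · · · · · ·
    · · · · · · · ·
    · · · · · · · ·
    · · · · · · · ·
    · · · · · · · ·
    · · · · · · · ·
T4:
  2·area = 82  (B↔C swapped to make it positive)
  edge (4, 4)→(5, 22): d=(1,18) right/bottom  bias=-1
  edge (5, 22)→(0, 14): d=(-5,-8) top-left  bias=+0
  edge (0, 14)→(4, 4): d=(4,-10) top-left  bias=+0
    (1,3)@(3, 7): e=[21,59,2] → #
    (2,3)@(5, 7): e=[-15,75,22] → ·
    (1,4)@(3, 9): e=[23,49,10] → #
    (2,4)@(5, 9): e=[-13,65,30] → ·
    (1,5)@(3, 11): e=[25,39,18] → #
    (2,5)@(5, 11): e=[-11,55,38] → ·
    (0,6)@(1, 13): e=[63,13,6] → #
    (2,6)@(5, 13): e=[-9,45,46] → ·
    (0,7)@(1, 15): e=[65,3,14] → #
    (2,7)@(5, 15): e=[-7,35,54] → ·
    (0,8)@(1, 17): e=[67,-7,22] → ·
    (1,8)@(3, 17): e=[31,9,42] → #
  covered (8 px):
    · · · · · · · ·
    · · · · · · · ·
    · · · · · · · ·
    · # · · · · · ·
    · # · · · · · ·
    · # · · · · · ·
    # # · · · · · ·
    # # · · · · · ·
    · # · · · · · ·
    · · · · · · · ·
    · · · · · · · ·

Answer: "outside"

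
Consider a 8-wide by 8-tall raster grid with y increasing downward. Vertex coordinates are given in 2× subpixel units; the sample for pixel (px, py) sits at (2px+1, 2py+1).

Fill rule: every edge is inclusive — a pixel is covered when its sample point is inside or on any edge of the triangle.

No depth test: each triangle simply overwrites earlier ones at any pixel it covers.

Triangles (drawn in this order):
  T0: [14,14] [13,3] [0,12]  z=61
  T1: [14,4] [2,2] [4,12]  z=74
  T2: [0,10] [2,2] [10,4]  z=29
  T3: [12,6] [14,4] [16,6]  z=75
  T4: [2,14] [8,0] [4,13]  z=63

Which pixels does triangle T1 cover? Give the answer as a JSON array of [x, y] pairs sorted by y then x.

T0:
  2·area = 152  (B↔C swapped to make it positive)
  edge (14, 14)→(0, 12): d=(-14,-2) inclusive
  edge (0, 12)→(13, 3): d=(13,-9) inclusive
  edge (13, 3)→(14, 14): d=(1,11) inclusive
    (6,1)@(13, 3): e=[152,0,0] → █  [on edge]
    (7,1)@(15, 3): e=[156,18,-22] → ·
    (5,2)@(11, 5): e=[120,8,24] → █
    (7,2)@(15, 5): e=[128,44,-20] → ·
    (4,3)@(9, 7): e=[88,16,48] → █
    (7,3)@(15, 7): e=[100,70,-18] → ·
    (2,4)@(5, 9): e=[52,6,94] → █
    (3,4)@(7, 9): e=[56,24,72] → █
    (7,4)@(15, 9): e=[72,96,-16] → ·
    (1,5)@(3, 11): e=[20,14,118] → █
    (7,5)@(15, 11): e=[44,122,-14] → ·
    (1,6)@(3, 13): e=[-8,40,120] → ·
    (3,6)@(7, 13): e=[0,76,76] → █  [on edge]
  covered (21 px):
    · · · · · · · ·
    · · · · · · █ ·
    · · · · · █ █ ·
    · · · · █ █ █ ·
    · · █ █ █ █ █ ·
    · █ █ █ █ █ █ ·
    · · · █ █ █ █ ·
    · · · · · · · ·
T1:
  2·area = 116  (B↔C swapped to make it positive)
  edge (14, 4)→(4, 12): d=(-10,8) inclusive
  edge (4, 12)→(2, 2): d=(-2,-10) inclusive
  edge (2, 2)→(14, 4): d=(12,2) inclusive
    (1,1)@(3, 3): e=[98,8,10] → █
    (2,1)@(5, 3): e=[82,28,6] → █
    (3,1)@(7, 3): e=[66,48,2] → █
    (4,1)@(9, 3): e=[50,68,-2] → ·
    (1,2)@(3, 5): e=[78,4,34] → █
    (4,2)@(9, 5): e=[30,64,22] → █
    (5,2)@(11, 5): e=[14,84,18] → █
    (6,2)@(13, 5): e=[-2,104,14] → ·
    (1,3)@(3, 7): e=[58,0,58] → █  [on edge]
    (5,3)@(11, 7): e=[-6,80,42] → ·
    (1,4)@(3, 9): e=[38,-4,82] → ·
    (2,4)@(5, 9): e=[22,16,78] → █
  covered (15 px):
    · · · · · · · ·
    · █ █ █ · · · ·
    · █ █ █ █ █ · ·
    · █ █ █ █ · · ·
    · · █ █ · · · ·
    · · █ · · · · ·
    · · · · · · · ·
    · · · · · · · ·
T2:
  2·area = 68
  edge (0, 10)→(2, 2): d=(2,-8) inclusive
  edge (2, 2)→(10, 4): d=(8,2) inclusive
  edge (10, 4)→(0, 10): d=(-10,6) inclusive
    (7,0)@(15, 1): e=[102,-34,0] → ·  [on edge]
    (1,1)@(3, 3): e=[10,6,52] → █
    (2,1)@(5, 3): e=[26,2,40] → █
    (3,1)@(7, 3): e=[42,-2,28] → ·
    (1,2)@(3, 5): e=[14,22,32] → █
    (3,2)@(7, 5): e=[46,14,8] → █
    (4,2)@(9, 5): e=[62,10,-4] → ·
    (0,3)@(1, 7): e=[2,42,24] → █
    (2,3)@(5, 7): e=[34,34,0] → █  [on edge]
    (3,3)@(7, 7): e=[50,30,-12] → ·
    (0,4)@(1, 9): e=[6,58,4] → █
    (1,4)@(3, 9): e=[22,54,-8] → ·
  covered (9 px):
    · · · · · · · ·
    · █ █ · · · · ·
    · █ █ █ · · · ·
    █ █ █ · · · · ·
    █ · · · · · · ·
    · · · · · · · ·
    · · · · · · · ·
    · · · · · · · ·
T3:
  2·area = 8
  edge (12, 6)→(14, 4): d=(2,-2) inclusive
  edge (14, 4)→(16, 6): d=(2,2) inclusive
  edge (16, 6)→(12, 6): d=(-4,0) inclusive
    (5,0)@(11, 1): e=[-12,0,20] → ·  [on edge]
    (6,1)@(13, 3): e=[-4,0,12] → ·  [on edge]
    (7,1)@(15, 3): e=[0,-4,12] → ·  [on edge]
    (6,2)@(13, 5): e=[0,4,4] → █  [on edge]
    (7,2)@(15, 5): e=[4,0,4] → █  [on edge]
    (5,3)@(11, 7): e=[0,12,-4] → ·  [on edge]
    (6,3)@(13, 7): e=[4,8,-4] → ·
    (7,3)@(15, 7): e=[8,4,-4] → ·
    (4,4)@(9, 9): e=[0,20,-12] → ·  [on edge]
    (3,5)@(7, 11): e=[0,28,-20] → ·  [on edge]
    (2,6)@(5, 13): e=[0,36,-28] → ·  [on edge]
    (1,7)@(3, 15): e=[0,44,-36] → ·  [on edge]
  covered (2 px):
    · · · · · · · ·
    · · · · · · · ·
    · · · · · · █ █
    · · · · · · · ·
    · · · · · · · ·
    · · · · · · · ·
    · · · · · · · ·
    · · · · · · · ·
T4:
  2·area = 22
  edge (2, 14)→(8, 0): d=(6,-14) inclusive
  edge (8, 0)→(4, 13): d=(-4,13) inclusive
  edge (4, 13)→(2, 14): d=(-2,1) inclusive
    (3,1)@(7, 3): e=[4,1,17] → █
    (4,1)@(9, 3): e=[32,-25,15] → ·
    (3,2)@(7, 5): e=[16,-7,13] → ·
    (2,3)@(5, 7): e=[0,11,11] → █  [on edge]
    (3,3)@(7, 7): e=[28,-15,9] → ·
    (2,4)@(5, 9): e=[12,3,7] → █
    (3,4)@(7, 9): e=[40,-23,5] → ·
    (2,5)@(5, 11): e=[24,-5,3] → ·
    (1,6)@(3, 13): e=[8,13,1] → █
    (2,6)@(5, 13): e=[36,-13,-1] → ·
    (1,7)@(3, 15): e=[20,5,-3] → ·
  covered (4 px):
    · · · · · · · ·
    · · · █ · · · ·
    · · · · · · · ·
    · · █ · · · · ·
    · · █ · · · · ·
    · · · · · · · ·
    · █ · · · · · ·
    · · · · · · · ·

Result: [[1,1],[2,1],[3,1],[1,2],[2,2],[3,2],[4,2],[5,2],[1,3],[2,3],[3,3],[4,3],[2,4],[3,4],[2,5]]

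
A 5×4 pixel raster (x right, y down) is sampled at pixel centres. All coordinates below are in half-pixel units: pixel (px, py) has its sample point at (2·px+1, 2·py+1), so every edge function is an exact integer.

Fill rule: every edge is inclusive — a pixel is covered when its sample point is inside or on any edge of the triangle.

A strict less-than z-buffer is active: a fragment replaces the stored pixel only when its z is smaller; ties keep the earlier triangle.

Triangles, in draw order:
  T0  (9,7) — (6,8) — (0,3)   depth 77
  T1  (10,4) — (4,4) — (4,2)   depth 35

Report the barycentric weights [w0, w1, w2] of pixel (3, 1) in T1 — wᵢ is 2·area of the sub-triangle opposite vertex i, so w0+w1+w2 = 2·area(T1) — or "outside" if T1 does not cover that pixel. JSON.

T0:
  2·area = 21
  edge (9, 7)→(6, 8): d=(-3,1) inclusive
  edge (6, 8)→(0, 3): d=(-6,-5) inclusive
  edge (0, 3)→(9, 7): d=(9,4) inclusive
    (1,2)@(3, 5): e=[12,3,6] → #
    (2,2)@(5, 5): e=[10,13,-2] → ·
    (1,3)@(3, 7): e=[6,-9,24] → ·
    (2,3)@(5, 7): e=[4,1,16] → #
    (3,3)@(7, 7): e=[2,11,8] → #
    (4,3)@(9, 7): e=[0,21,0] → #  [on edge]
  covered (4 px):
    · · · · ·
    · · · · ·
    · # · · ·
    · · # # #
T1:
  2·area = 12
  edge (10, 4)→(4, 4): d=(-6,0) inclusive
  edge (4, 4)→(4, 2): d=(0,-2) inclusive
  edge (4, 2)→(10, 4): d=(6,2) inclusive
    (0,0)@(1, 1): e=[18,-6,0] → ·  [on edge]
    (2,1)@(5, 3): e=[6,2,4] → #
    (3,1)@(7, 3): e=[6,6,0] → #  [on edge]
    (4,1)@(9, 3): e=[6,10,-4] → ·
    (2,2)@(5, 5): e=[-6,2,16] → ·
    (3,2)@(7, 5): e=[-6,6,12] → ·
  covered (2 px):
    · · · · ·
    · · # # ·
    · · · · ·
    · · · · ·

Final: [6,0,6]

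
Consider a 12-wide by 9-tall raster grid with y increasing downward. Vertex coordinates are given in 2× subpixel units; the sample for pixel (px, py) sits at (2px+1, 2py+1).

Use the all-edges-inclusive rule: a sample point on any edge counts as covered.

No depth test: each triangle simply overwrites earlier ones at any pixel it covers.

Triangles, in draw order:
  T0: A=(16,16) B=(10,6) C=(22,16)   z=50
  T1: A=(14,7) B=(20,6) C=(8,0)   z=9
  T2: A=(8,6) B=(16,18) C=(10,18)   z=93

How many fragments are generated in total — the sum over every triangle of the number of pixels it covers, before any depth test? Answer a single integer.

T0:
  2·area = 60
  edge (16, 16)→(10, 6): d=(-6,-10) inclusive
  edge (10, 6)→(22, 16): d=(12,10) inclusive
  edge (22, 16)→(16, 16): d=(-6,0) inclusive
    (3,0)@(7, 1): e=[0,-30,90] → .  [on edge]
    (5,3)@(11, 7): e=[4,2,54] → X
    (6,3)@(13, 7): e=[24,-18,54] → .
    (5,4)@(11, 9): e=[-8,26,42] → .
    (6,4)@(13, 9): e=[12,6,42] → X
    (7,4)@(15, 9): e=[32,-14,42] → .
    (6,5)@(13, 11): e=[0,30,30] → X  [on edge]
    (7,5)@(15, 11): e=[20,10,30] → X
    (8,5)@(17, 11): e=[40,-10,30] → .
    (6,6)@(13, 13): e=[-12,54,18] → .
    (7,6)@(15, 13): e=[8,34,18] → X
    (8,6)@(17, 13): e=[28,14,18] → X
  covered (8 px):
    . . . . . . . . . . . .
    . . . . . . . . . . . .
    . . . . . . . . . . . .
    . . . . . X . . . . . .
    . . . . . . X . . . . .
    . . . . . . X X . . . .
    . . . . . . . X X . . .
    . . . . . . . . X X . .
    . . . . . . . . . . . .
T1:
  2·area = 48  (B↔C swapped to make it positive)
  edge (14, 7)→(8, 0): d=(-6,-7) inclusive
  edge (8, 0)→(20, 6): d=(12,6) inclusive
  edge (20, 6)→(14, 7): d=(-6,1) inclusive
    (4,0)@(9, 1): e=[1,6,41] → X
    (5,0)@(11, 1): e=[15,-6,39] → .
    (4,1)@(9, 3): e=[-11,30,29] → .
    (5,1)@(11, 3): e=[3,18,27] → X
    (6,1)@(13, 3): e=[17,6,25] → X
    (7,1)@(15, 3): e=[31,-6,23] → .
    (5,2)@(11, 5): e=[-9,42,15] → .
    (6,2)@(13, 5): e=[5,30,13] → X
    (7,2)@(15, 5): e=[19,18,11] → X
    (8,2)@(17, 5): e=[33,6,9] → X
    (9,2)@(19, 5): e=[47,-6,7] → .
    (6,3)@(13, 7): e=[-7,54,1] → .
  covered (6 px):
    . . . . X . . . . . . .
    . . . . . X X . . . . .
    . . . . . . X X X . . .
    . . . . . . . . . . . .
    . . . . . . . . . . . .
    . . . . . . . . . . . .
    . . . . . . . . . . . .
    . . . . . . . . . . . .
    . . . . . . . . . . . .
T2:
  2·area = 72
  edge (8, 6)→(16, 18): d=(8,12) inclusive
  edge (16, 18)→(10, 18): d=(-6,0) inclusive
  edge (10, 18)→(8, 6): d=(-2,-12) inclusive
    (4,4)@(9, 9): e=[12,54,6] → X
    (5,4)@(11, 9): e=[-12,54,30] → .
    (4,5)@(9, 11): e=[28,42,2] → X
    (5,5)@(11, 11): e=[4,42,26] → X
    (6,5)@(13, 11): e=[-20,42,50] → .
    (4,6)@(9, 13): e=[44,30,-2] → .
    (5,6)@(11, 13): e=[20,30,22] → X
    (6,6)@(13, 13): e=[-4,30,46] → .
    (5,7)@(11, 15): e=[36,18,18] → X
    (6,7)@(13, 15): e=[12,18,42] → X
    (7,7)@(15, 15): e=[-12,18,66] → .
    (5,8)@(11, 17): e=[52,6,14] → X
  covered (9 px):
    . . . . . . . . . . . .
    . . . . . . . . . . . .
    . . . . . . . . . . . .
    . . . . . . . . . . . .
    . . . . X . . . . . . .
    . . . . X X . . . . . .
    . . . . . X . . . . . .
    . . . . . X X . . . . .
    . . . . . X X X . . . .

Answer: 23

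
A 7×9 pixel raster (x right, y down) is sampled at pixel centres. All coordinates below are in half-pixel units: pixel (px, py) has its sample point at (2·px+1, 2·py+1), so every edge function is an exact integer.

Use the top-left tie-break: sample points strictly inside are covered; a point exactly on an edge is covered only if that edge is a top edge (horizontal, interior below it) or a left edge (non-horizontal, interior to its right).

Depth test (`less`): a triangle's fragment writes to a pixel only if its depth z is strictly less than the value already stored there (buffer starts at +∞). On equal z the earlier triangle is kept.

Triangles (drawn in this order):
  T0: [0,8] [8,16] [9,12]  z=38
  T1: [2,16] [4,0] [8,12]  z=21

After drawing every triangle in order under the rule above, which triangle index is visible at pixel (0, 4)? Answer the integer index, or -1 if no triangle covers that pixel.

T0:
  2·area = 40  (B↔C swapped to make it positive)
  edge (0, 8)→(9, 12): d=(9,4) right/bottom  bias=-1
  edge (9, 12)→(8, 16): d=(-1,4) right/bottom  bias=-1
  edge (8, 16)→(0, 8): d=(-8,-8) top-left  bias=+0
    (0,4)@(1, 9): e=[5,35,0] → X  [on edge]
    (1,4)@(3, 9): e=[-3,27,16] → .
    (0,5)@(1, 11): e=[23,33,-16] → .
    (1,5)@(3, 11): e=[15,25,0] → X  [on edge]
    (2,5)@(5, 11): e=[7,17,16] → X
    (3,5)@(7, 11): e=[-1,9,32] → .
    (1,6)@(3, 13): e=[33,23,-16] → .
    (2,6)@(5, 13): e=[25,15,0] → X  [on edge]
    (3,6)@(7, 13): e=[17,7,16] → X
    (4,6)@(9, 13): e=[9,-1,32] → .
    (2,7)@(5, 15): e=[43,13,-16] → .
    (3,7)@(7, 15): e=[35,5,0] → X  [on edge]
    (4,8)@(9, 17): e=[45,-5,0] → .  [on edge]
  covered (6 px):
    . . . . . . .
    . . . . . . .
    . . . . . . .
    . . . . . . .
    X . . . . . .
    . X X . . . .
    . . X X . . .
    . . . X . . .
    . . . . . . .
T1:
  2·area = 88
  edge (2, 16)→(4, 0): d=(2,-16) top-left  bias=+0
  edge (4, 0)→(8, 12): d=(4,12) right/bottom  bias=-1
  edge (8, 12)→(2, 16): d=(-6,4) right/bottom  bias=-1
    (2,1)@(5, 3): e=[22,0,66] → .  [on edge]
    (2,2)@(5, 5): e=[26,8,54] → X
    (3,2)@(7, 5): e=[58,-16,46] → .
    (2,3)@(5, 7): e=[30,16,42] → X
    (3,3)@(7, 7): e=[62,-8,34] → .
    (1,4)@(3, 9): e=[2,48,38] → X
    (3,4)@(7, 9): e=[66,0,22] → .  [on edge]
    (1,5)@(3, 11): e=[6,56,26] → X
    (3,5)@(7, 11): e=[70,8,10] → X
    (4,5)@(9, 11): e=[102,-16,2] → .
    (1,6)@(3, 13): e=[10,64,14] → X
    (3,6)@(7, 13): e=[74,16,-2] → .
    (4,7)@(9, 15): e=[110,0,-22] → .  [on edge]
  covered (10 px):
    . . . . . . .
    . . . . . . .
    . . X . . . .
    . . X . . . .
    . X X . . . .
    . X X X . . .
    . X X . . . .
    . X . . . . .
    . . . . . . .

Z-buffer (winner per pixel, '.' = empty):
  . . . . . . .
  . . . . . . .
  . . 1 . . . .
  . . 1 . . . .
  0 1 1 . . . .
  . 1 1 1 . . .
  . 1 1 0 . . .
  . 1 . 0 . . .
  . . . . . . .

Result: 0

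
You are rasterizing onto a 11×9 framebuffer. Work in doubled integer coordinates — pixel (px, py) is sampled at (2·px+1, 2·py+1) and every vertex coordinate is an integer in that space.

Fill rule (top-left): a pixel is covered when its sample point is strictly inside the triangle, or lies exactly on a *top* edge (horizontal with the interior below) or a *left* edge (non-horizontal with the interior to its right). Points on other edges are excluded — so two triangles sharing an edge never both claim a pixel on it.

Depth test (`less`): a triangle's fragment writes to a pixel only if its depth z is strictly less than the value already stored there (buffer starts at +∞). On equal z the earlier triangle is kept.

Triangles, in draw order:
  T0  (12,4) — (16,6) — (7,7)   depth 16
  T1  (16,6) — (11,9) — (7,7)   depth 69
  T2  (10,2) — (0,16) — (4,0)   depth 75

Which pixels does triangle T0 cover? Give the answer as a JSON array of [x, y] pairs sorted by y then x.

T0:
  2·area = 22
  edge (12, 4)→(16, 6): d=(4,2) right/bottom  bias=-1
  edge (16, 6)→(7, 7): d=(-9,1) right/bottom  bias=-1
  edge (7, 7)→(12, 4): d=(5,-3) top-left  bias=+0
    (8,0)@(17, 1): e=[-22,44,0] → ·  [on edge]
    (5,2)@(11, 5): e=[6,14,2] → #
    (6,2)@(13, 5): e=[2,12,8] → #
    (7,2)@(15, 5): e=[-2,10,14] → ·
    (3,3)@(7, 7): e=[22,0,0] → ·  [on edge]
    (5,3)@(11, 7): e=[14,-4,12] → ·
    (6,3)@(13, 7): e=[10,-6,18] → ·
  covered (2 px):
    · · · · · · · · · · ·
    · · · · · · · · · · ·
    · · · · · # # · · · ·
    · · · · · · · · · · ·
    · · · · · · · · · · ·
    · · · · · · · · · · ·
    · · · · · · · · · · ·
    · · · · · · · · · · ·
    · · · · · · · · · · ·
T1:
  2·area = 22
  edge (16, 6)→(11, 9): d=(-5,3) right/bottom  bias=-1
  edge (11, 9)→(7, 7): d=(-4,-2) top-left  bias=+0
  edge (7, 7)→(16, 6): d=(9,-1) top-left  bias=+0
    (10,1)@(21, 3): e=[0,44,-22] → ·  [on edge]
    (1,2)@(3, 5): e=[44,0,-22] → ·  [on edge]
    (3,3)@(7, 7): e=[22,0,0] → #  [on edge]
    (4,3)@(9, 7): e=[16,4,2] → #
    (5,3)@(11, 7): e=[10,8,4] → #
    (6,3)@(13, 7): e=[4,12,6] → #
    (7,3)@(15, 7): e=[-2,16,8] → ·
    (3,4)@(7, 9): e=[12,-8,18] → ·
    (4,4)@(9, 9): e=[6,-4,20] → ·
    (5,4)@(11, 9): e=[0,0,22] → ·  [on edge]
    (6,4)@(13, 9): e=[-6,4,24] → ·
    (7,5)@(15, 11): e=[-22,0,44] → ·  [on edge]
    (9,6)@(19, 13): e=[-44,0,66] → ·  [on edge]
    (0,7)@(1, 15): e=[0,-44,66] → ·  [on edge]
  covered (4 px):
    · · · · · · · · · · ·
    · · · · · · · · · · ·
    · · · · · · · · · · ·
    · · · # # # # · · · ·
    · · · · · · · · · · ·
    · · · · · · · · · · ·
    · · · · · · · · · · ·
    · · · · · · · · · · ·
    · · · · · · · · · · ·
T2:
  2·area = 104
  edge (10, 2)→(0, 16): d=(-10,14) right/bottom  bias=-1
  edge (0, 16)→(4, 0): d=(4,-16) top-left  bias=+0
  edge (4, 0)→(10, 2): d=(6,2) right/bottom  bias=-1
    (2,0)@(5, 1): e=[80,20,4] → #
    (3,0)@(7, 1): e=[52,52,0] → ·  [on edge]
    (2,1)@(5, 3): e=[60,28,16] → #
    (3,1)@(7, 3): e=[32,60,12] → #
    (4,1)@(9, 3): e=[4,92,8] → #
    (5,1)@(11, 3): e=[-24,124,4] → ·
    (6,1)@(13, 3): e=[-52,156,0] → ·  [on edge]
    (1,2)@(3, 5): e=[68,4,32] → #
    (4,2)@(9, 5): e=[-16,100,20] → ·
    (9,2)@(19, 5): e=[-156,260,0] → ·  [on edge]
    (1,3)@(3, 7): e=[48,12,44] → #
    (3,3)@(7, 7): e=[-8,76,36] → ·
    (2,4)@(5, 9): e=[0,52,52] → ·  [on edge]
  covered (12 px):
    · · # · · · · · · · ·
    · · # # # · · · · · ·
    · # # # · · · · · · ·
    · # # · · · · · · · ·
    · # · · · · · · · · ·
    · # · · · · · · · · ·
    # · · · · · · · · · ·
    · · · · · · · · · · ·
    · · · · · · · · · · ·

Result: [[5,2],[6,2]]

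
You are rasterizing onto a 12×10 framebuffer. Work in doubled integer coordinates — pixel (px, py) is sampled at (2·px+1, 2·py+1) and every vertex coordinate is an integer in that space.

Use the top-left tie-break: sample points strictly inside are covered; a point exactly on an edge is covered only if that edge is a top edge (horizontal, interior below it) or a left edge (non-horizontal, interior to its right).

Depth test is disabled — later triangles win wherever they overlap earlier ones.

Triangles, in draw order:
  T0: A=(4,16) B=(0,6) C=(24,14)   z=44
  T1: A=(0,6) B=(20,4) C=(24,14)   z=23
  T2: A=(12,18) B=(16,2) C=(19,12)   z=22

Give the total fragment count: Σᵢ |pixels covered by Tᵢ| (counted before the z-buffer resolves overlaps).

T0:
  2·area = 208
  edge (4, 16)→(0, 6): d=(-4,-10) top-left  bias=+0
  edge (0, 6)→(24, 14): d=(24,8) right/bottom  bias=-1
  edge (24, 14)→(4, 16): d=(-20,2) right/bottom  bias=-1
    (0,3)@(1, 7): e=[6,16,186] → X
    (1,3)@(3, 7): e=[26,0,182] → .  [on edge]
    (0,4)@(1, 9): e=[-2,64,146] → .
    (1,4)@(3, 9): e=[18,48,142] → X
    (2,4)@(5, 9): e=[38,32,138] → X
    (3,4)@(7, 9): e=[58,16,134] → X
    (4,4)@(9, 9): e=[78,0,130] → .  [on edge]
    (1,5)@(3, 11): e=[10,96,102] → X
    (4,5)@(9, 11): e=[70,48,90] → X
    (5,5)@(11, 11): e=[90,32,86] → X
    (6,5)@(13, 11): e=[110,16,82] → X
    (7,5)@(15, 11): e=[130,0,78] → .  [on edge]
    (10,6)@(21, 13): e=[182,0,26] → .  [on edge]
  covered (24 px):
    . . . . . . . . . . . .
    . . . . . . . . . . . .
    . . . . . . . . . . . .
    X . . . . . . . . . . .
    . X X X . . . . . . . .
    . X X X X X X . . . . .
    . X X X X X X X X X . .
    . . X X X X X . . . . .
    . . . . . . . . . . . .
    . . . . . . . . . . . .
T1:
  2·area = 208
  edge (0, 6)→(20, 4): d=(20,-2) top-left  bias=+0
  edge (20, 4)→(24, 14): d=(4,10) right/bottom  bias=-1
  edge (24, 14)→(0, 6): d=(-24,-8) top-left  bias=+0
    (5,2)@(11, 5): e=[2,94,112] → X
    (6,2)@(13, 5): e=[6,74,128] → X
    (7,2)@(15, 5): e=[10,54,144] → X
    (8,2)@(17, 5): e=[14,34,160] → X
    (9,2)@(19, 5): e=[18,14,176] → X
    (10,2)@(21, 5): e=[22,-6,192] → .
    (1,3)@(3, 7): e=[26,182,0] → X  [on edge]
    (2,3)@(5, 7): e=[30,162,16] → X
    (3,3)@(7, 7): e=[34,142,32] → X
    (4,3)@(9, 7): e=[38,122,48] → X
    (10,3)@(21, 7): e=[62,2,144] → X
    (11,3)@(23, 7): e=[66,-18,160] → .
    (4,4)@(9, 9): e=[78,130,0] → X  [on edge]
    (7,5)@(15, 11): e=[130,78,0] → X  [on edge]
    (10,6)@(21, 13): e=[182,26,0] → X  [on edge]
  covered (28 px):
    . . . . . . . . . . . .
    . . . . . . . . . . . .
    . . . . . X X X X X . .
    . X X X X X X X X X X .
    . . . . X X X X X X X .
    . . . . . . . X X X X .
    . . . . . . . . . . X X
    . . . . . . . . . . . .
    . . . . . . . . . . . .
    . . . . . . . . . . . .
T2:
  2·area = 88
  edge (12, 18)→(16, 2): d=(4,-16) top-left  bias=+0
  edge (16, 2)→(19, 12): d=(3,10) right/bottom  bias=-1
  edge (19, 12)→(12, 18): d=(-7,6) right/bottom  bias=-1
    (7,3)@(15, 7): e=[4,25,59] → X
    (8,3)@(17, 7): e=[36,5,47] → X
    (9,3)@(19, 7): e=[68,-15,35] → .
    (7,4)@(15, 9): e=[12,31,45] → X
    (9,4)@(19, 9): e=[76,-9,21] → .
    (7,5)@(15, 11): e=[20,37,31] → X
    (9,5)@(19, 11): e=[84,-3,7] → .
    (7,6)@(15, 13): e=[28,43,17] → X
    (9,6)@(19, 13): e=[92,3,-7] → .
    (6,7)@(13, 15): e=[4,69,15] → X
    (8,7)@(17, 15): e=[68,29,-9] → .
    (6,8)@(13, 17): e=[12,75,1] → X
  covered (11 px):
    . . . . . . . . . . . .
    . . . . . . . . . . . .
    . . . . . . . . . . . .
    . . . . . . . X X . . .
    . . . . . . . X X . . .
    . . . . . . . X X . . .
    . . . . . . . X X . . .
    . . . . . . X X . . . .
    . . . . . . X . . . . .
    . . . . . . . . . . . .

Result: 63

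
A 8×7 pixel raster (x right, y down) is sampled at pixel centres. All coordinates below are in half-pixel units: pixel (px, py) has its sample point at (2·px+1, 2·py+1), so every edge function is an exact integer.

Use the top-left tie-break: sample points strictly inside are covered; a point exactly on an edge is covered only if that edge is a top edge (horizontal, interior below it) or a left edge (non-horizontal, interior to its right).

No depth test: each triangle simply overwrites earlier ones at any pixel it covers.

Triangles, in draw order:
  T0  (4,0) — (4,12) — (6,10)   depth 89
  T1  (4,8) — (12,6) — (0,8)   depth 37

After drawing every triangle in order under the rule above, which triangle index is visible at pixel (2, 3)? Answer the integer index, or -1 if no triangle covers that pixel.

T0:
  2·area = 24  (B↔C swapped to make it positive)
  edge (4, 0)→(6, 10): d=(2,10) right/bottom  bias=-1
  edge (6, 10)→(4, 12): d=(-2,2) right/bottom  bias=-1
  edge (4, 12)→(4, 0): d=(0,-12) top-left  bias=+0
    (7,0)@(15, 1): e=[-108,0,132] → ·  [on edge]
    (6,1)@(13, 3): e=[-84,0,108] → ·  [on edge]
    (2,2)@(5, 5): e=[0,12,12] → ·  [on edge]
    (5,2)@(11, 5): e=[-60,0,84] → ·  [on edge]
    (2,3)@(5, 7): e=[4,8,12] → #
    (3,3)@(7, 7): e=[-16,4,36] → ·
    (4,3)@(9, 7): e=[-36,0,60] → ·  [on edge]
    (2,4)@(5, 9): e=[8,4,12] → #
    (3,4)@(7, 9): e=[-12,0,36] → ·  [on edge]
    (2,5)@(5, 11): e=[12,0,12] → ·  [on edge]
    (1,6)@(3, 13): e=[36,0,-12] → ·  [on edge]
  covered (2 px):
    · · · · · · · ·
    · · · · · · · ·
    · · · · · · · ·
    · · # · · · · ·
    · · # · · · · ·
    · · · · · · · ·
    · · · · · · · ·
T1:
  2·area = 8  (B↔C swapped to make it positive)
  edge (4, 8)→(0, 8): d=(-4,0) right/bottom  bias=-1
  edge (0, 8)→(12, 6): d=(12,-2) top-left  bias=+0
  edge (12, 6)→(4, 8): d=(-8,2) right/bottom  bias=-1
    (3,3)@(7, 7): e=[4,2,2] → #
    (4,3)@(9, 7): e=[4,6,-2] → ·
    (3,4)@(7, 9): e=[-4,26,-14] → ·
  covered (1 px):
    · · · · · · · ·
    · · · · · · · ·
    · · · · · · · ·
    · · · # · · · ·
    · · · · · · · ·
    · · · · · · · ·
    · · · · · · · ·

Z-buffer (winner per pixel, '.' = empty):
  . . . . . . . .
  . . . . . . . .
  . . . . . . . .
  . . 0 1 . . . .
  . . 0 . . . . .
  . . . . . . . .
  . . . . . . . .

Final: 0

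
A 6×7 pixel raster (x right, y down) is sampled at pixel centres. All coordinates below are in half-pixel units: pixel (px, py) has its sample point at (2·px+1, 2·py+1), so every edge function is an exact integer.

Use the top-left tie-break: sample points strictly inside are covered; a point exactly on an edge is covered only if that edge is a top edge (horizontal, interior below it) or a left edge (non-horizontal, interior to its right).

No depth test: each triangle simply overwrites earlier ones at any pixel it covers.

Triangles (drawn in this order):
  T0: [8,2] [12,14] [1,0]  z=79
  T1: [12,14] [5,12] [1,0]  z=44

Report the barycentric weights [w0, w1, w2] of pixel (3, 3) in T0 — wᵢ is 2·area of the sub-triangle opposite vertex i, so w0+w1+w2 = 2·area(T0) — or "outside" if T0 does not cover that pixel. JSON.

T0:
  2·area = 76
  edge (8, 2)→(12, 14): d=(4,12) right/bottom  bias=-1
  edge (12, 14)→(1, 0): d=(-11,-14) top-left  bias=+0
  edge (1, 0)→(8, 2): d=(7,2) right/bottom  bias=-1
    (1,0)@(3, 1): e=[56,17,3] → █
    (2,0)@(5, 1): e=[32,45,-1] → ·
    (1,1)@(3, 3): e=[64,-5,17] → ·
    (2,1)@(5, 3): e=[40,23,13] → █
    (3,1)@(7, 3): e=[16,51,9] → █
    (4,1)@(9, 3): e=[-8,79,5] → ·
    (2,2)@(5, 5): e=[48,1,27] → █
    (4,2)@(9, 5): e=[0,57,19] → ·  [on edge]
    (2,3)@(5, 7): e=[56,-21,41] → ·
    (3,3)@(7, 7): e=[32,7,37] → █
    (4,3)@(9, 7): e=[8,35,33] → █
    (5,3)@(11, 7): e=[-16,63,29] → ·
    (5,5)@(11, 11): e=[0,19,57] → ·  [on edge]
  covered (8 px):
    · █ · · · ·
    · · █ █ · ·
    · · █ █ · ·
    · · · █ █ ·
    · · · · █ ·
    · · · · · ·
    · · · · · ·
T1:
  2·area = 76
  edge (12, 14)→(5, 12): d=(-7,-2) top-left  bias=+0
  edge (5, 12)→(1, 0): d=(-4,-12) top-left  bias=+0
  edge (1, 0)→(12, 14): d=(11,14) right/bottom  bias=-1
    (1,1)@(3, 3): e=[59,12,5] → █
    (2,1)@(5, 3): e=[63,36,-23] → ·
    (1,2)@(3, 5): e=[45,4,27] → █
    (2,2)@(5, 5): e=[49,28,-1] → ·
    (1,3)@(3, 7): e=[31,-4,49] → ·
    (2,3)@(5, 7): e=[35,20,21] → █
    (3,3)@(7, 7): e=[39,44,-7] → ·
    (2,4)@(5, 9): e=[21,12,43] → █
    (3,4)@(7, 9): e=[25,36,15] → █
    (4,4)@(9, 9): e=[29,60,-13] → ·
    (2,5)@(5, 11): e=[7,4,65] → █
    (4,5)@(9, 11): e=[15,52,9] → █
  covered (10 px):
    · · · · · ·
    · █ · · · ·
    · █ · · · ·
    · · █ · · ·
    · · █ █ · ·
    · · █ █ █ ·
    · · · · █ █

Answer: [7,37,32]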